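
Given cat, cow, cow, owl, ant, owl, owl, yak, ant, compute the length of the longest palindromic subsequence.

4

Using dp[i][j] = 2 + dp[i+1][j−1] if the ends match, else max(dp[i+1][j], dp[i][j−1]):
dp[1][9] = 4. A witness is ant owl owl ant at positions 5,6,7,9.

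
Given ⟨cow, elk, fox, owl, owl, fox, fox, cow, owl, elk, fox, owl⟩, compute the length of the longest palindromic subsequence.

6

One longest palindromic subsequence is owl owl fox fox owl owl (positions 4,5,6,7,9,12); it reads the same forward and backward, and the interval DP gives dp[1][12] = 6.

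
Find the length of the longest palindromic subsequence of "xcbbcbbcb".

One longest palindromic subsequence is cbbcbbc (positions 2,3,4,5,6,7,8); it reads the same forward and backward, and the interval DP gives dp[1][9] = 7.

7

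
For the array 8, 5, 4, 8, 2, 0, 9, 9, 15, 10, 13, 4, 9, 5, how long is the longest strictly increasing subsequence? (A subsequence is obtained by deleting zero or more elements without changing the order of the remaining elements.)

5

Let dp[i] be the longest increasing subsequence ending at position i. Then dp = [1, 1, 1, 2, 1, 1, 3, 3, 4, 4, 5, 2, 3, 3].
The maximum is 5; one witness is 5, 8, 9, 10, 13 at positions 2,4,7,10,11.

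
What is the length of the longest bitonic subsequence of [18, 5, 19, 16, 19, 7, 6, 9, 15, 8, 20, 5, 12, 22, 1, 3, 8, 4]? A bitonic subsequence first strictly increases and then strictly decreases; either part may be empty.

8

Let inc[i] be the LIS ending at i and dec[i] the longest strictly decreasing subsequence starting at i. inc = [1, 1, 2, 2, 3, 2, 2, 3, 4, 3, 5, 1, 4, 6, 1, 2, 3, 3], dec = [6, 2, 6, 5, 5, 4, 3, 4, 4, 3, 4, 2, 3, 3, 1, 1, 2, 1].
max_i inc[i]+dec[i]−1 = 8, with one witness 5, 7, 9, 15, 20, 12, 8, 4.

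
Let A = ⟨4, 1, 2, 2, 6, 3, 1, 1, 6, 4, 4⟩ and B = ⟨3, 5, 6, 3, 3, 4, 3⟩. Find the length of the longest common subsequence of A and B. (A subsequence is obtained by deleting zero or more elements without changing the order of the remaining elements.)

A longest common subsequence is 6, 3, 4 (length 3); the LCS DP confirms no longer common subsequence exists.

3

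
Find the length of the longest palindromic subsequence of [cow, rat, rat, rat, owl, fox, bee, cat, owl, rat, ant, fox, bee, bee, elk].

5

One longest palindromic subsequence is rat owl cat owl rat (positions 4,5,8,9,10); it reads the same forward and backward, and the interval DP gives dp[1][15] = 5.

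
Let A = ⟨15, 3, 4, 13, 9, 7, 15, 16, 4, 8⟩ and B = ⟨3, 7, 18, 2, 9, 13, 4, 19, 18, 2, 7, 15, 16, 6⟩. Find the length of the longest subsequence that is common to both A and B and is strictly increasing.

A longest common strictly increasing subsequence is 3, 4, 7, 15, 16 (length 5); it appears in order in both A and B, and no longer such subsequence exists.

5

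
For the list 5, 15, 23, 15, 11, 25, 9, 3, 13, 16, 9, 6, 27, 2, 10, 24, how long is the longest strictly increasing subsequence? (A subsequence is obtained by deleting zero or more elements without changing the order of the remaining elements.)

Let dp[i] be the longest increasing subsequence ending at position i. Then dp = [1, 2, 3, 2, 2, 4, 2, 1, 3, 4, 2, 2, 5, 1, 3, 5].
The maximum is 5; one witness is 5, 15, 23, 25, 27 at positions 1,2,3,6,13.

5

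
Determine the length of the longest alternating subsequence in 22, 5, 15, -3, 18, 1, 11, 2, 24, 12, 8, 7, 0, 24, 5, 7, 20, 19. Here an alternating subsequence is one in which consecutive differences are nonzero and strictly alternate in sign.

14

Track the best alternating length ending on an up-step vs a down-step at each position: up/down = 1/1, 1/2, 3/2, 1/4, 5/2, 5/6, 7/6, 7/8, 9/1, 9/10, 9/10, 9/10, 5/10, 11/1, 11/12, 13/12, 13/12, 13/14.
The maximum over both is 14; one such subsequence is 22, 5, 15, -3, 18, 1, 11, 2, 24, 12, 24, 5, 20, 19.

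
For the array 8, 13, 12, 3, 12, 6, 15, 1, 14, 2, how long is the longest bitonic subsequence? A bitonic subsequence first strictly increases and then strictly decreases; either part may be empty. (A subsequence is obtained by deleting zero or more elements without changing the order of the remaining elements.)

One longest bitonic subsequence is 8, 13, 12, 6, 2 (positions 1,2,5,6,10): it rises to 13 then falls. Length 5 is optimal.

5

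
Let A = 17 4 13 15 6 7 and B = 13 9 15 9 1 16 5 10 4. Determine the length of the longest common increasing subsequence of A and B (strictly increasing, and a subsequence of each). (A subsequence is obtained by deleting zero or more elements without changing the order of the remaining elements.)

2

A longest common strictly increasing subsequence is 13, 15 (length 2); it appears in order in both A and B, and no longer such subsequence exists.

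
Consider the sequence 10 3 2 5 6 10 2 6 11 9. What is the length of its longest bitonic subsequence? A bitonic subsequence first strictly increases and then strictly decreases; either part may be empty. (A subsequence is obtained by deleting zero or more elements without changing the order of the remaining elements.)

6

Let inc[i] be the LIS ending at i and dec[i] the longest strictly decreasing subsequence starting at i. inc = [1, 1, 1, 2, 3, 4, 1, 3, 5, 4], dec = [3, 2, 1, 2, 2, 2, 1, 1, 2, 1].
max_i inc[i]+dec[i]−1 = 6, with one witness 3, 5, 6, 10, 11, 9.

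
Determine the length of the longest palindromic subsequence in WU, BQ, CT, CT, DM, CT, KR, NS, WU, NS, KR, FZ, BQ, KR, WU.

One longest palindromic subsequence is WU BQ KR NS WU NS KR BQ WU (positions 1,2,7,8,9,10,11,13,15); it reads the same forward and backward, and the interval DP gives dp[1][15] = 9.

9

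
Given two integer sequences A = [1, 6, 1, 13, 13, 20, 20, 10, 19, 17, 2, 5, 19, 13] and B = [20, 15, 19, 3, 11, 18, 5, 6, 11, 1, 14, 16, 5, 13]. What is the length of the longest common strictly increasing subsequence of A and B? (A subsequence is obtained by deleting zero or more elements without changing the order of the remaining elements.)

3

A longest common strictly increasing subsequence is 1, 5, 13 (length 3); it appears in order in both A and B, and no longer such subsequence exists.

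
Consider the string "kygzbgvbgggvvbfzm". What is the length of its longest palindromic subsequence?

One longest palindromic subsequence is zbvgggvbz (positions 4,5,7,9,10,11,13,14,16); it reads the same forward and backward, and the interval DP gives dp[1][17] = 9.

9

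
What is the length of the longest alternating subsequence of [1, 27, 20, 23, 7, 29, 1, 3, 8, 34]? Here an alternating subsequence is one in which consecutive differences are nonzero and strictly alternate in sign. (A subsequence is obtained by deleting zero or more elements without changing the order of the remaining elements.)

A longest alternating subsequence is 1, 27, 20, 23, 7, 29, 1, 3 (positions 1,2,3,4,5,6,7,8); its 7 consecutive differences strictly alternate in sign, and length 8 is optimal.

8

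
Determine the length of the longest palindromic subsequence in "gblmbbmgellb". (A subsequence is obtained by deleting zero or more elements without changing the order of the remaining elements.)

Using dp[i][j] = 2 + dp[i+1][j−1] if the ends match, else max(dp[i+1][j], dp[i][j−1]):
dp[1][12] = 8. A witness is blmbbmlb at positions 2,3,4,5,6,7,11,12.

8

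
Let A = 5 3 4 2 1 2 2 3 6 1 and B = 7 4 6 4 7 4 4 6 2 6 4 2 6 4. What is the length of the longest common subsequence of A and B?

4

A longest common subsequence is 4, 2, 2, 6 (length 4); the LCS DP confirms no longer common subsequence exists.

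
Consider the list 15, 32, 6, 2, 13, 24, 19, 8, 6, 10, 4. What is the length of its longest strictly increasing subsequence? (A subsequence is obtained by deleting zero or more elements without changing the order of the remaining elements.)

Let dp[i] be the longest increasing subsequence ending at position i. Then dp = [1, 2, 1, 1, 2, 3, 3, 2, 2, 3, 2].
The maximum is 3; one witness is 6, 13, 24 at positions 3,5,6.

3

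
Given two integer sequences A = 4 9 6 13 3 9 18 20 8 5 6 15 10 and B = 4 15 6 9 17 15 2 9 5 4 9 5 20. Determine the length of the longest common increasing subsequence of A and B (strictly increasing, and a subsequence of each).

4

For each value that appears in both, track the longest common increasing run ending there.
The best achievable length is 4; one witness is 4, 6, 9, 15 (A-positions 1,3,6,12, B-positions 1,3,4,6).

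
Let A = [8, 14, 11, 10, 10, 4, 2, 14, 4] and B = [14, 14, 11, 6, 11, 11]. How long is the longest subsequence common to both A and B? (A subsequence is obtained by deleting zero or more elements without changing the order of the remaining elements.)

Backtracking the LCS table gives one alignment: 14 (A2,B2) → 11 (A3,B6).
So the longest common subsequence has length 2.

2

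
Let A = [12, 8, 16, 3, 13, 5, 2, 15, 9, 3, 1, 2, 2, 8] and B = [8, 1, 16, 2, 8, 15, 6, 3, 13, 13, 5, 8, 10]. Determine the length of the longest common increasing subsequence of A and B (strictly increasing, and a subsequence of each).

A longest common strictly increasing subsequence is 1, 2, 8 (length 3); it appears in order in both A and B, and no longer such subsequence exists.

3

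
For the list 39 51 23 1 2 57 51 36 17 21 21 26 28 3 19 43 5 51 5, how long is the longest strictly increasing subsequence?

One longest increasing subsequence is 1, 2, 17, 21, 26, 28, 43, 51 (positions 4,5,9,10,12,13,16,18), of length 8; no longer one exists.

8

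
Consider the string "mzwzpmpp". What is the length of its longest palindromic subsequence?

Using dp[i][j] = 2 + dp[i+1][j−1] if the ends match, else max(dp[i+1][j], dp[i][j−1]):
dp[1][8] = 5. A witness is mzwzm at positions 1,2,3,4,6.

5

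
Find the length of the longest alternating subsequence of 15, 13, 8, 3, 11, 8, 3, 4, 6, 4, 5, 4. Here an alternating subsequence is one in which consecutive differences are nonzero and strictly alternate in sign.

8

Track the best alternating length ending on an up-step vs a down-step at each position: up/down = 1/1, 1/2, 1/2, 1/2, 3/2, 3/4, 1/4, 5/4, 5/4, 5/6, 7/6, 5/8.
The maximum over both is 8; one such subsequence is 15, 8, 11, 3, 6, 4, 5, 4.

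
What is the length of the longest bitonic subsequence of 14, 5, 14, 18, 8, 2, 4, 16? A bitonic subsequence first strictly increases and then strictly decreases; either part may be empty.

5

Let inc[i] be the LIS ending at i and dec[i] the longest strictly decreasing subsequence starting at i. inc = [1, 1, 2, 3, 2, 1, 2, 3], dec = [3, 2, 3, 3, 2, 1, 1, 1].
max_i inc[i]+dec[i]−1 = 5, with one witness 5, 14, 18, 8, 4.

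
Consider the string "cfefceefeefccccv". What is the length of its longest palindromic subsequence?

10

Using dp[i][j] = 2 + dp[i+1][j−1] if the ends match, else max(dp[i+1][j], dp[i][j−1]):
dp[1][16] = 10. A witness is cfefeefefc at positions 1,2,3,4,6,7,8,10,11,15.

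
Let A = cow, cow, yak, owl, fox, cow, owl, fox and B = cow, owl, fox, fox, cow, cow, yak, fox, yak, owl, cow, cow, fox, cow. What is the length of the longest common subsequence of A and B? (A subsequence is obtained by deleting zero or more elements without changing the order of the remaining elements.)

6

Backtracking the LCS table gives one alignment: cow (A1,B5) → cow (A2,B6) → yak (A3,B9) → owl (A4,B10) → fox (A5,B13) → cow (A6,B14).
So the longest common subsequence has length 6.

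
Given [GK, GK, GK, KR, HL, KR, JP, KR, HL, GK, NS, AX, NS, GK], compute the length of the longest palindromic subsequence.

One longest palindromic subsequence is GK GK HL KR JP KR HL GK GK (positions 1,3,5,6,7,8,9,10,14); it reads the same forward and backward, and the interval DP gives dp[1][14] = 9.

9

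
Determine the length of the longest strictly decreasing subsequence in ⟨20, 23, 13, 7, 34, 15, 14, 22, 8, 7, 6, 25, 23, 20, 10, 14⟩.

6

Let dp[i] be the longest decreasing subsequence ending at position i. Then dp = [1, 1, 2, 3, 1, 2, 3, 2, 4, 5, 6, 2, 3, 4, 5, 5].
The maximum is 6; one witness is 20, 15, 14, 8, 7, 6 at positions 1,6,7,9,10,11.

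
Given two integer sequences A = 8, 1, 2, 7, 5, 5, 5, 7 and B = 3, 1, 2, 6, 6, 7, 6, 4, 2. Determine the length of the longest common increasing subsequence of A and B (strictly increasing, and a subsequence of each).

3

A longest common strictly increasing subsequence is 1, 2, 7 (length 3); it appears in order in both A and B, and no longer such subsequence exists.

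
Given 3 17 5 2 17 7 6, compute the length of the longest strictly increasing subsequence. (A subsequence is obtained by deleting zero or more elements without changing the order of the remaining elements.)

Let dp[i] be the longest increasing subsequence ending at position i. Then dp = [1, 2, 2, 1, 3, 3, 3].
The maximum is 3; one witness is 3, 5, 17 at positions 1,3,5.

3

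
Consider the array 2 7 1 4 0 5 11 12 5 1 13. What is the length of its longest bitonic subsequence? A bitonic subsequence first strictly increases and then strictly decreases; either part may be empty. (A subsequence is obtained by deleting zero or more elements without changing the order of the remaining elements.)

One longest bitonic subsequence is 2, 4, 5, 11, 12, 5, 1 (positions 1,4,6,7,8,9,10): it rises to 12 then falls. Length 7 is optimal.

7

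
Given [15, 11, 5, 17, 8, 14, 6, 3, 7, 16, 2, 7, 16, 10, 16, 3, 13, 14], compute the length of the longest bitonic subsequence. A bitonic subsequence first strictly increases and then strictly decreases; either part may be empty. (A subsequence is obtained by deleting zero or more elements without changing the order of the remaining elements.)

6

Let inc[i] be the LIS ending at i and dec[i] the longest strictly decreasing subsequence starting at i. inc = [1, 1, 1, 2, 2, 3, 2, 1, 3, 4, 1, 3, 4, 4, 5, 2, 5, 6], dec = [6, 5, 3, 5, 4, 4, 3, 2, 2, 3, 1, 2, 3, 2, 2, 1, 1, 1].
max_i inc[i]+dec[i]−1 = 6, with one witness 15, 11, 8, 6, 3, 2.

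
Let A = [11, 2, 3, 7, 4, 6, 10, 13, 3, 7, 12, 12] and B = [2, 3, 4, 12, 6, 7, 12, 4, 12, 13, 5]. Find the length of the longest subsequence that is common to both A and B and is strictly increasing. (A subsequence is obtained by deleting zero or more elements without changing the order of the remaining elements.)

6

A longest common strictly increasing subsequence is 2, 3, 4, 6, 7, 12 (length 6); it appears in order in both A and B, and no longer such subsequence exists.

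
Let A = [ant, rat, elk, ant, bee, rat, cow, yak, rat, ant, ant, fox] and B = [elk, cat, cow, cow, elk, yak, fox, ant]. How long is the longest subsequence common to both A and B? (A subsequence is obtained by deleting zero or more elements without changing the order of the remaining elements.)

4

Backtracking the LCS table gives one alignment: elk (A3,B1) → cow (A7,B4) → yak (A8,B6) → ant (A11,B8).
So the longest common subsequence has length 4.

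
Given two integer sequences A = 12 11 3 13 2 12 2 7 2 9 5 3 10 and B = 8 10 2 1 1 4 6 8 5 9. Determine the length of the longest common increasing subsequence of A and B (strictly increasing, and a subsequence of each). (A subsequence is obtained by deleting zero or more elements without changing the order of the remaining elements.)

2

A longest common strictly increasing subsequence is 2, 5 (length 2); it appears in order in both A and B, and no longer such subsequence exists.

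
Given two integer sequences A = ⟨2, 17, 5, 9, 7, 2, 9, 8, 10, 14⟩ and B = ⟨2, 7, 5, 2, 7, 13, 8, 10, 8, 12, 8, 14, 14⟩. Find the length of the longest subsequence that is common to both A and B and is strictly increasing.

A longest common strictly increasing subsequence is 2, 5, 7, 8, 10, 14 (length 6); it appears in order in both A and B, and no longer such subsequence exists.

6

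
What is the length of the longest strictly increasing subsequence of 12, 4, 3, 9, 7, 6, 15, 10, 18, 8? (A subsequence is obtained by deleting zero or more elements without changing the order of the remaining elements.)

4

Let dp[i] be the longest increasing subsequence ending at position i. Then dp = [1, 1, 1, 2, 2, 2, 3, 3, 4, 3].
The maximum is 4; one witness is 4, 9, 15, 18 at positions 2,4,7,9.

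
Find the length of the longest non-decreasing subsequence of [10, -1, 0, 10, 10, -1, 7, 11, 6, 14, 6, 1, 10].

Let dp[i] be the longest non-decreasing subsequence ending at position i. Then dp = [1, 1, 2, 3, 4, 2, 3, 5, 3, 6, 4, 3, 5].
The maximum is 6; one witness is -1, 0, 10, 10, 11, 14 at positions 2,3,4,5,8,10.

6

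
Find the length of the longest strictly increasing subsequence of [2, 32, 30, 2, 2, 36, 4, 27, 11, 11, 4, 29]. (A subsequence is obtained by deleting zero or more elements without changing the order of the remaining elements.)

4

Scanning left to right, the best length ending at each element is: 2→1, 32→2, 30→2, 2→1, 2→1, 36→3, 4→2, 27→3, 11→3, 11→3, 4→2, 29→4.
So the longest increasing subsequence has length 4, e.g. 2, 4, 27, 29.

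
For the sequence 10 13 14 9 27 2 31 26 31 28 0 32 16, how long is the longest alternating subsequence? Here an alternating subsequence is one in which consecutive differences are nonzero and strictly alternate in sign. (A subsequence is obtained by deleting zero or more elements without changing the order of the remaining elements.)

11

A longest alternating subsequence is 10, 13, 9, 27, 2, 31, 26, 31, 28, 32, 16 (positions 1,2,4,5,6,7,8,9,10,12,13); its 10 consecutive differences strictly alternate in sign, and length 11 is optimal.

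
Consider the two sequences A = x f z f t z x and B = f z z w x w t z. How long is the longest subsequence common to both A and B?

Backtracking the LCS table gives one alignment: f (A2,B1) → z (A3,B3) → t (A5,B7) → z (A6,B8).
So the longest common subsequence has length 4.

4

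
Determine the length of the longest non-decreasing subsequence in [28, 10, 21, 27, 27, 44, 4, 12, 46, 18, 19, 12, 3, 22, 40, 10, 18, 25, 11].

Let dp[i] be the longest non-decreasing subsequence ending at position i. Then dp = [1, 1, 2, 3, 4, 5, 1, 2, 6, 3, 4, 3, 1, 5, 6, 2, 4, 6, 3].
The maximum is 6; one witness is 10, 21, 27, 27, 44, 46 at positions 2,3,4,5,6,9.

6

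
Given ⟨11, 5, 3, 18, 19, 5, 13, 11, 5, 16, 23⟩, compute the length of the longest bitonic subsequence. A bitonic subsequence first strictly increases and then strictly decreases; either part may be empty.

Let inc[i] be the LIS ending at i and dec[i] the longest strictly decreasing subsequence starting at i. inc = [1, 1, 1, 2, 3, 2, 3, 3, 2, 4, 5], dec = [3, 2, 1, 4, 4, 1, 3, 2, 1, 1, 1].
max_i inc[i]+dec[i]−1 = 6, with one witness 11, 18, 19, 13, 11, 5.

6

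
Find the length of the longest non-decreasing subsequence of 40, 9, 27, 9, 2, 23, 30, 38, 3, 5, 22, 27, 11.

Let dp[i] be the longest non-decreasing subsequence ending at position i. Then dp = [1, 1, 2, 2, 1, 3, 4, 5, 2, 3, 4, 5, 4].
The maximum is 5; one witness is 9, 9, 23, 30, 38 at positions 2,4,6,7,8.

5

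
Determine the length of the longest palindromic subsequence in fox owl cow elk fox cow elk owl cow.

One longest palindromic subsequence is cow elk cow elk cow (positions 3,4,6,7,9); it reads the same forward and backward, and the interval DP gives dp[1][9] = 5.

5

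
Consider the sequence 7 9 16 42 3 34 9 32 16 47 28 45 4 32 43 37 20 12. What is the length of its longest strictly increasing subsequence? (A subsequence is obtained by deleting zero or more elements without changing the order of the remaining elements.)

One longest increasing subsequence is 7, 9, 16, 28, 32, 43 (positions 1,2,3,11,14,15), of length 6; no longer one exists.

6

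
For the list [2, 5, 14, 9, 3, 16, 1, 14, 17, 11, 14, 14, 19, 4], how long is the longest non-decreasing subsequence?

7

Let dp[i] be the longest non-decreasing subsequence ending at position i. Then dp = [1, 2, 3, 3, 2, 4, 1, 4, 5, 4, 5, 6, 7, 3].
The maximum is 7; one witness is 2, 5, 14, 14, 14, 14, 19 at positions 1,2,3,8,11,12,13.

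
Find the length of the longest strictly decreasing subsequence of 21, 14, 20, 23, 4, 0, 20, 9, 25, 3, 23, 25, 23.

4

Let dp[i] be the longest decreasing subsequence ending at position i. Then dp = [1, 2, 2, 1, 3, 4, 2, 3, 1, 4, 2, 1, 2].
The maximum is 4; one witness is 21, 14, 4, 0 at positions 1,2,5,6.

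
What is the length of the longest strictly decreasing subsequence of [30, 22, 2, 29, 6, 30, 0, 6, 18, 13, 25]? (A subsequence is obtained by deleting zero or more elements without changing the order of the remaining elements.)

Let dp[i] be the longest decreasing subsequence ending at position i. Then dp = [1, 2, 3, 2, 3, 1, 4, 3, 3, 4, 3].
The maximum is 4; one witness is 30, 22, 2, 0 at positions 1,2,3,7.

4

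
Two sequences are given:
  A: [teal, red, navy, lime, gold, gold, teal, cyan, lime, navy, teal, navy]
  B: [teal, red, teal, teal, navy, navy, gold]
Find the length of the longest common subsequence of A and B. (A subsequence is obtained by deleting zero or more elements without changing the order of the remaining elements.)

5

A longest common subsequence is teal, red, teal, navy, navy (length 5); the LCS DP confirms no longer common subsequence exists.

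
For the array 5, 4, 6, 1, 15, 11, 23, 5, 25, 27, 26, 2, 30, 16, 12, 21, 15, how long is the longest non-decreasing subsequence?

Let dp[i] be the longest non-decreasing subsequence ending at position i. Then dp = [1, 1, 2, 1, 3, 3, 4, 2, 5, 6, 6, 2, 7, 4, 4, 5, 5].
The maximum is 7; one witness is 5, 6, 15, 23, 25, 27, 30 at positions 1,3,5,7,9,10,13.

7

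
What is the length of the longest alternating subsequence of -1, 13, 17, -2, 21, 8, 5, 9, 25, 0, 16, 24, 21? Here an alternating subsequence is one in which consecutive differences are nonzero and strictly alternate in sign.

Track the best alternating length ending on an up-step vs a down-step at each position: up/down = 1/1, 2/1, 2/1, 1/3, 4/1, 4/5, 4/5, 6/5, 6/1, 4/7, 8/7, 8/7, 8/9.
The maximum over both is 9; one such subsequence is -1, 13, -2, 21, 8, 9, 0, 24, 21.

9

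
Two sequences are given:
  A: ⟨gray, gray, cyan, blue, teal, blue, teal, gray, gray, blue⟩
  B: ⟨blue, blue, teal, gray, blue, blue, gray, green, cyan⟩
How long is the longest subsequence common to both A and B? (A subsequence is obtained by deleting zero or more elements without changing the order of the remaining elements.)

Backtracking the LCS table gives one alignment: blue (A4,B1) → blue (A6,B2) → teal (A7,B3) → gray (A8,B4) → gray (A9,B7).
So the longest common subsequence has length 5.

5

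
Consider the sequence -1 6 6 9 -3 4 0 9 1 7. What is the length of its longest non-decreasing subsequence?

5

Let dp[i] be the longest non-decreasing subsequence ending at position i. Then dp = [1, 2, 3, 4, 1, 2, 2, 5, 3, 4].
The maximum is 5; one witness is -1, 6, 6, 9, 9 at positions 1,2,3,4,8.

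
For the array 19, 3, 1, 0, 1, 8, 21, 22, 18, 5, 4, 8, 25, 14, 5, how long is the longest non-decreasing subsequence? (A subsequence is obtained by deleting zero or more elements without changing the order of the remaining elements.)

6

One longest non-decreasing subsequence is 1, 1, 8, 21, 22, 25 (positions 3,5,6,7,8,13), of length 6; no longer one exists.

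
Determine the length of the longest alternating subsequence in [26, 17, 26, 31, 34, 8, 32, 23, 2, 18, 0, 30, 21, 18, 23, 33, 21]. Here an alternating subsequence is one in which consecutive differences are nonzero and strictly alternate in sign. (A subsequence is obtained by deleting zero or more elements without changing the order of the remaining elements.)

A longest alternating subsequence is 26, 17, 26, 8, 32, 2, 18, 0, 30, 21, 23, 21 (positions 1,2,3,6,7,9,10,11,12,13,15,17); its 11 consecutive differences strictly alternate in sign, and length 12 is optimal.

12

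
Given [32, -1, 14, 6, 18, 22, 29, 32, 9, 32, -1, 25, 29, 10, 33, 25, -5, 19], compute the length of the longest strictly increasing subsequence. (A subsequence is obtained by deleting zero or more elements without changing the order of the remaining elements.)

Let dp[i] be the longest increasing subsequence ending at position i. Then dp = [1, 1, 2, 2, 3, 4, 5, 6, 3, 6, 1, 5, 6, 4, 7, 5, 1, 5].
The maximum is 7; one witness is -1, 14, 18, 22, 29, 32, 33 at positions 2,3,5,6,7,8,15.

7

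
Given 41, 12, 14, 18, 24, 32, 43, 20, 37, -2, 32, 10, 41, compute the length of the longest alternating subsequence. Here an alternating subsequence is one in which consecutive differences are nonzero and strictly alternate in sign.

A longest alternating subsequence is 41, 12, 24, 20, 37, -2, 32, 10, 41 (positions 1,2,5,8,9,10,11,12,13); its 8 consecutive differences strictly alternate in sign, and length 9 is optimal.

9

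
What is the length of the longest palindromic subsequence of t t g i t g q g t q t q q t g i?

One longest palindromic subsequence is igtqqqtgi (positions 4,6,9,10,12,13,14,15,16); it reads the same forward and backward, and the interval DP gives dp[1][16] = 9.

9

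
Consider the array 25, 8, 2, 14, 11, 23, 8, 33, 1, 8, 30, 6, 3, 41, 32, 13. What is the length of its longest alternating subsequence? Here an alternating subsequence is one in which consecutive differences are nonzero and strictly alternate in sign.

12

Track the best alternating length ending on an up-step vs a down-step at each position: up/down = 1/1, 1/2, 1/2, 3/2, 3/4, 5/2, 3/6, 7/1, 1/8, 9/8, 9/8, 9/10, 9/10, 11/1, 11/12, 11/12.
The maximum over both is 12; one such subsequence is 25, 8, 14, 11, 23, 8, 33, 1, 8, 6, 41, 32.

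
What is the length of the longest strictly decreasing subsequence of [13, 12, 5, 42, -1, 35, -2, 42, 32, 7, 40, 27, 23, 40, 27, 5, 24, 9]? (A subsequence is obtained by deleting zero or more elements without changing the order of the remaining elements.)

6

Scanning left to right, the best length ending at each element is: 13→1, 12→2, 5→3, 42→1, -1→4, 35→2, -2→5, 42→1, 32→3, 7→4, 40→2, 27→4, 23→5, 40→2, 27→4, 5→6, 24→5, 9→6.
So the longest decreasing subsequence has length 6, e.g. 42, 35, 32, 27, 23, 5.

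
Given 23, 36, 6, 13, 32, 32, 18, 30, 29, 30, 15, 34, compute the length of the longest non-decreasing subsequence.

Scanning left to right, the best length ending at each element is: 23→1, 36→2, 6→1, 13→2, 32→3, 32→4, 18→3, 30→4, 29→4, 30→5, 15→3, 34→6.
So the longest non-decreasing subsequence has length 6, e.g. 6, 13, 18, 30, 30, 34.

6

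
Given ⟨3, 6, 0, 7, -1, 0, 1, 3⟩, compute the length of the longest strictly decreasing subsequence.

3

Let dp[i] be the longest decreasing subsequence ending at position i. Then dp = [1, 1, 2, 1, 3, 2, 2, 2].
The maximum is 3; one witness is 3, 0, -1 at positions 1,3,5.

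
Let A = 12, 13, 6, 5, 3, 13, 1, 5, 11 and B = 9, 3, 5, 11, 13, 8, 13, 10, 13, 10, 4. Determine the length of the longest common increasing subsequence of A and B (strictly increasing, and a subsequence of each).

3

A longest common strictly increasing subsequence is 3, 5, 11 (length 3); it appears in order in both A and B, and no longer such subsequence exists.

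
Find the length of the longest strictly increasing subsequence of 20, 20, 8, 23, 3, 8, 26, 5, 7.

3

Scanning left to right, the best length ending at each element is: 20→1, 20→1, 8→1, 23→2, 3→1, 8→2, 26→3, 5→2, 7→3.
So the longest increasing subsequence has length 3, e.g. 20, 23, 26.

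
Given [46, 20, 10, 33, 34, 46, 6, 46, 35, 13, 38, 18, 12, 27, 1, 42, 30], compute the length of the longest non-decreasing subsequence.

Scanning left to right, the best length ending at each element is: 46→1, 20→1, 10→1, 33→2, 34→3, 46→4, 6→1, 46→5, 35→4, 13→2, 38→5, 18→3, 12→2, 27→4, 1→1, 42→6, 30→5.
So the longest non-decreasing subsequence has length 6, e.g. 20, 33, 34, 35, 38, 42.

6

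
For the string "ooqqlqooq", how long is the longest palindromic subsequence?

Using dp[i][j] = 2 + dp[i+1][j−1] if the ends match, else max(dp[i+1][j], dp[i][j−1]):
dp[1][9] = 7. A witness is ooqlqoo at positions 1,2,3,5,6,7,8.

7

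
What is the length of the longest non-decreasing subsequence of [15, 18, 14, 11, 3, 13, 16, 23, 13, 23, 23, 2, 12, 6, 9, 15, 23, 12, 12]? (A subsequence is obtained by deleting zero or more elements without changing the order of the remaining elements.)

7

Let dp[i] be the longest non-decreasing subsequence ending at position i. Then dp = [1, 2, 1, 1, 1, 2, 3, 4, 3, 5, 6, 1, 2, 2, 3, 4, 7, 4, 5].
The maximum is 7; one witness is 11, 13, 16, 23, 23, 23, 23 at positions 4,6,7,8,10,11,17.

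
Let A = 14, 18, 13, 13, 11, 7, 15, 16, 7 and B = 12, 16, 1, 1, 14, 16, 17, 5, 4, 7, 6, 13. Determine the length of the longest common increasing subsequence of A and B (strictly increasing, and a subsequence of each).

A longest common strictly increasing subsequence is 14, 16 (length 2); it appears in order in both A and B, and no longer such subsequence exists.

2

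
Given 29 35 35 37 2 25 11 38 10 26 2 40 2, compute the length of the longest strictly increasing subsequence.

5

Let dp[i] be the longest increasing subsequence ending at position i. Then dp = [1, 2, 2, 3, 1, 2, 2, 4, 2, 3, 1, 5, 1].
The maximum is 5; one witness is 29, 35, 37, 38, 40 at positions 1,2,4,8,12.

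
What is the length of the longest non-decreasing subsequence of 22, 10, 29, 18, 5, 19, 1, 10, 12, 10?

3

Let dp[i] be the longest non-decreasing subsequence ending at position i. Then dp = [1, 1, 2, 2, 1, 3, 1, 2, 3, 3].
The maximum is 3; one witness is 10, 18, 19 at positions 2,4,6.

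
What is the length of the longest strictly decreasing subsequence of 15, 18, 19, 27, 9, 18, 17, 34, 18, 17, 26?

3

Scanning left to right, the best length ending at each element is: 15→1, 18→1, 19→1, 27→1, 9→2, 18→2, 17→3, 34→1, 18→2, 17→3, 26→2.
So the longest decreasing subsequence has length 3, e.g. 19, 18, 17.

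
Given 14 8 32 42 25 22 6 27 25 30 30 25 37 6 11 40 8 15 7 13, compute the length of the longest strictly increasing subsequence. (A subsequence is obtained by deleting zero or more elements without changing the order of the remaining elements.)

Let dp[i] be the longest increasing subsequence ending at position i. Then dp = [1, 1, 2, 3, 2, 2, 1, 3, 3, 4, 4, 3, 5, 1, 2, 6, 2, 3, 2, 3].
The maximum is 6; one witness is 14, 25, 27, 30, 37, 40 at positions 1,5,8,10,13,16.

6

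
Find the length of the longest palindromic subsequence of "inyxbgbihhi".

Using dp[i][j] = 2 + dp[i+1][j−1] if the ends match, else max(dp[i+1][j], dp[i][j−1]):
dp[1][11] = 5. A witness is ibgbi at positions 1,5,6,7,11.

5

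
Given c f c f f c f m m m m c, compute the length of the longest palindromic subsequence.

8

One longest palindromic subsequence is cfcffcfc (positions 1,2,3,4,5,6,7,12); it reads the same forward and backward, and the interval DP gives dp[1][12] = 8.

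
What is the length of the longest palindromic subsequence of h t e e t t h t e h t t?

One longest palindromic subsequence is tthehtt (positions 2,5,7,9,10,11,12); it reads the same forward and backward, and the interval DP gives dp[1][12] = 7.

7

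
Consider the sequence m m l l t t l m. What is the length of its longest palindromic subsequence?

Using dp[i][j] = 2 + dp[i+1][j−1] if the ends match, else max(dp[i+1][j], dp[i][j−1]):
dp[1][8] = 6. A witness is mlttlm at positions 1,3,5,6,7,8.

6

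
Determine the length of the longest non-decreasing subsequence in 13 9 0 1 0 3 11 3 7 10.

Let dp[i] be the longest non-decreasing subsequence ending at position i. Then dp = [1, 1, 1, 2, 2, 3, 4, 4, 5, 6].
The maximum is 6; one witness is 0, 1, 3, 3, 7, 10 at positions 3,4,6,8,9,10.

6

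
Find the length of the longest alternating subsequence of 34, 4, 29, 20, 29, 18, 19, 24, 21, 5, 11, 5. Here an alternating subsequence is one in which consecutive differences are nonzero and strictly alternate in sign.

A longest alternating subsequence is 34, 4, 29, 20, 29, 18, 19, 5, 11, 5 (positions 1,2,3,4,5,6,7,10,11,12); its 9 consecutive differences strictly alternate in sign, and length 10 is optimal.

10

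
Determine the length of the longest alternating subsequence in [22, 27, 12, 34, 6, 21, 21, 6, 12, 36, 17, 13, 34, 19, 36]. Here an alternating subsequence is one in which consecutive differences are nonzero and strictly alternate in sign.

12

A longest alternating subsequence is 22, 27, 12, 34, 6, 21, 6, 36, 17, 34, 19, 36 (positions 1,2,3,4,5,6,8,10,11,13,14,15); its 11 consecutive differences strictly alternate in sign, and length 12 is optimal.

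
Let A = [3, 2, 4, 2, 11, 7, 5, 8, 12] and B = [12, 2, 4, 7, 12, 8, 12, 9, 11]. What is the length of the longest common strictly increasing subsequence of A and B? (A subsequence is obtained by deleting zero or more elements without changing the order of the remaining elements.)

For each value that appears in both, track the longest common increasing run ending there.
The best achievable length is 5; one witness is 2, 4, 7, 8, 12 (A-positions 2,3,6,8,9, B-positions 2,3,4,6,7).

5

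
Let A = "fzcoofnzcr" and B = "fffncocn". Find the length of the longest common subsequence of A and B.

A longest common subsequence is fcon (length 4); the LCS DP confirms no longer common subsequence exists.

4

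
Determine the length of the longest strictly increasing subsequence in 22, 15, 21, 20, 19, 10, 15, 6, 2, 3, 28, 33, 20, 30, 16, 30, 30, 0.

Scanning left to right, the best length ending at each element is: 22→1, 15→1, 21→2, 20→2, 19→2, 10→1, 15→2, 6→1, 2→1, 3→2, 28→3, 33→4, 20→3, 30→4, 16→3, 30→4, 30→4, 0→1.
So the longest increasing subsequence has length 4, e.g. 15, 21, 28, 33.

4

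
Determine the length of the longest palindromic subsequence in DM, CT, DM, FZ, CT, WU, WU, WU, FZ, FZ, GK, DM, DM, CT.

9

Using dp[i][j] = 2 + dp[i+1][j−1] if the ends match, else max(dp[i+1][j], dp[i][j−1]):
dp[1][14] = 9. A witness is CT DM FZ WU WU WU FZ DM CT at positions 2,3,4,6,7,8,10,13,14.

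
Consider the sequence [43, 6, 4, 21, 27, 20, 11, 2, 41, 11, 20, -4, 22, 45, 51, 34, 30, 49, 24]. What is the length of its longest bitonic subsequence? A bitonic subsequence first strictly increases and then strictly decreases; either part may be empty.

9

Let inc[i] be the LIS ending at i and dec[i] the longest strictly decreasing subsequence starting at i. inc = [1, 1, 1, 2, 3, 2, 2, 1, 4, 2, 3, 1, 4, 5, 6, 5, 5, 6, 5], dec = [6, 4, 3, 5, 5, 4, 3, 2, 4, 2, 2, 1, 1, 4, 4, 3, 2, 2, 1].
max_i inc[i]+dec[i]−1 = 9, with one witness 6, 21, 27, 41, 45, 51, 34, 30, 24.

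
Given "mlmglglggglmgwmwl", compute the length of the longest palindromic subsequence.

One longest palindromic subsequence is lmglgggglgml (positions 2,3,4,5,6,8,9,10,11,13,15,17); it reads the same forward and backward, and the interval DP gives dp[1][17] = 12.

12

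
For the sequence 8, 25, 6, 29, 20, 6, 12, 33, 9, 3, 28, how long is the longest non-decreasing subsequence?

Scanning left to right, the best length ending at each element is: 8→1, 25→2, 6→1, 29→3, 20→2, 6→2, 12→3, 33→4, 9→3, 3→1, 28→4.
So the longest non-decreasing subsequence has length 4, e.g. 8, 25, 29, 33.

4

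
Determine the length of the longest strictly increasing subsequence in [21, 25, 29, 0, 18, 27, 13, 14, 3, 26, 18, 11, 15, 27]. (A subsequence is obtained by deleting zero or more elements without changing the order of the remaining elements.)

Let dp[i] be the longest increasing subsequence ending at position i. Then dp = [1, 2, 3, 1, 2, 3, 2, 3, 2, 4, 4, 3, 4, 5].
The maximum is 5; one witness is 0, 13, 14, 26, 27 at positions 4,7,8,10,14.

5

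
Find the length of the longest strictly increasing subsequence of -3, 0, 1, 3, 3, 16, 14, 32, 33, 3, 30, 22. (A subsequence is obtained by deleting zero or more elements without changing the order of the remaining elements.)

Scanning left to right, the best length ending at each element is: -3→1, 0→2, 1→3, 3→4, 3→4, 16→5, 14→5, 32→6, 33→7, 3→4, 30→6, 22→6.
So the longest increasing subsequence has length 7, e.g. -3, 0, 1, 3, 16, 32, 33.

7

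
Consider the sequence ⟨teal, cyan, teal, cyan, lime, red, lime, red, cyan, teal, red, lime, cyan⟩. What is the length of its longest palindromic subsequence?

9

One longest palindromic subsequence is cyan teal cyan red lime red cyan teal cyan (positions 2,3,4,6,7,8,9,10,13); it reads the same forward and backward, and the interval DP gives dp[1][13] = 9.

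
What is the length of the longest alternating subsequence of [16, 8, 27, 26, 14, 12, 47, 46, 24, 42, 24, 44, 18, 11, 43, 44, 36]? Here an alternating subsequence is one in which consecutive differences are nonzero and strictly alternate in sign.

Track the best alternating length ending on an up-step vs a down-step at each position: up/down = 1/1, 1/2, 3/1, 3/4, 3/4, 3/4, 5/1, 5/6, 5/6, 7/6, 5/8, 9/6, 5/10, 3/10, 11/10, 11/6, 11/12.
The maximum over both is 12; one such subsequence is 16, 8, 27, 26, 47, 24, 42, 24, 44, 18, 43, 36.

12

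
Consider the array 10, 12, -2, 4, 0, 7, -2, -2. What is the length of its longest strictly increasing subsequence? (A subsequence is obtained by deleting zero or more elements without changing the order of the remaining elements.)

3

Scanning left to right, the best length ending at each element is: 10→1, 12→2, -2→1, 4→2, 0→2, 7→3, -2→1, -2→1.
So the longest increasing subsequence has length 3, e.g. -2, 4, 7.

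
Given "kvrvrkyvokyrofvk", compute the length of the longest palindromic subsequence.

One longest palindromic subsequence is kvrykyrvk (positions 1,2,5,7,10,11,12,15,16); it reads the same forward and backward, and the interval DP gives dp[1][16] = 9.

9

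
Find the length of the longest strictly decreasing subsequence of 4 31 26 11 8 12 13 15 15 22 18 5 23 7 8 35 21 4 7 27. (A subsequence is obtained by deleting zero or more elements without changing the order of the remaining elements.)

6

Scanning left to right, the best length ending at each element is: 4→1, 31→1, 26→2, 11→3, 8→4, 12→3, 13→3, 15→3, 15→3, 22→3, 18→4, 5→5, 23→3, 7→5, 8→5, 35→1, 21→4, 4→6, 7→6, 27→2.
So the longest decreasing subsequence has length 6, e.g. 31, 26, 11, 8, 5, 4.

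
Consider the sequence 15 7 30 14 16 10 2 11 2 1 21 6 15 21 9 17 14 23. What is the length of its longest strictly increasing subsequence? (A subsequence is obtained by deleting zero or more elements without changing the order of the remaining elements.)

Scanning left to right, the best length ending at each element is: 15→1, 7→1, 30→2, 14→2, 16→3, 10→2, 2→1, 11→3, 2→1, 1→1, 21→4, 6→2, 15→4, 21→5, 9→3, 17→5, 14→4, 23→6.
So the longest increasing subsequence has length 6, e.g. 7, 10, 11, 15, 21, 23.

6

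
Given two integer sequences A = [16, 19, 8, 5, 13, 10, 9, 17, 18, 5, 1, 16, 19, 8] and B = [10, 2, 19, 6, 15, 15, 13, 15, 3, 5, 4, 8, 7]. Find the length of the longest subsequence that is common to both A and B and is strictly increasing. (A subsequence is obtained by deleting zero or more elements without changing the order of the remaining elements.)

2

A longest common strictly increasing subsequence is 10, 19 (length 2); it appears in order in both A and B, and no longer such subsequence exists.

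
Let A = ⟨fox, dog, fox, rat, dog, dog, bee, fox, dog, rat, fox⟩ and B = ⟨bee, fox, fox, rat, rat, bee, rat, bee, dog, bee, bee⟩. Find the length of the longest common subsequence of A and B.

5

Backtracking the LCS table gives one alignment: fox (A1,B2) → fox (A3,B3) → rat (A4,B7) → dog (A5,B9) → bee (A7,B11).
So the longest common subsequence has length 5.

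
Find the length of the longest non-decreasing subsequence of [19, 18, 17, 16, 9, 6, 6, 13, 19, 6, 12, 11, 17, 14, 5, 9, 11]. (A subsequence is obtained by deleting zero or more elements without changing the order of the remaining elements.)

5

Let dp[i] be the longest non-decreasing subsequence ending at position i. Then dp = [1, 1, 1, 1, 1, 1, 2, 3, 4, 3, 4, 4, 5, 5, 1, 4, 5].
The maximum is 5; one witness is 6, 6, 6, 12, 17 at positions 6,7,10,11,13.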